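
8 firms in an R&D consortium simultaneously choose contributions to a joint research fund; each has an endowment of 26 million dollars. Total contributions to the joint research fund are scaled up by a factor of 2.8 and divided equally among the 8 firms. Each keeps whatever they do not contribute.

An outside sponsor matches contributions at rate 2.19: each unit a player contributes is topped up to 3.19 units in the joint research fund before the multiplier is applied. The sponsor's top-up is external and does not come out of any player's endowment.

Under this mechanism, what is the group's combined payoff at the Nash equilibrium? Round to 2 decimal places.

1857.86 million dollars

Under the mechanism each unit contributed yields 2.8 × 3.19 / 8 = 1.1165 back to its contributor per unit of net cost, which exceeds 1, making full contribution the dominant choice for everyone.
At the Nash equilibrium everyone contributes 26. Group total payoff = 2.8 × 3.19 × 208 = 1857.86.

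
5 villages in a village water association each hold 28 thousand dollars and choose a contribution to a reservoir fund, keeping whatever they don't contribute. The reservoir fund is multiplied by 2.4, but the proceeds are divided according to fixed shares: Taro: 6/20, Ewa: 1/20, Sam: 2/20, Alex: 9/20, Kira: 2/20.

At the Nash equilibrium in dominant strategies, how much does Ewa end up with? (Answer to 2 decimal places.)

A player with share s gets back 2.4·s per unit contributed, so full contribution is dominant for anyone with s > 1/2.4 = 0.4167 and zero contribution is dominant for anyone below.
Only Alex (9/20) clears that bar, contributing 28; the remaining 4 contribute 0. Total contributed: 28.
Ewa keeps 28 and receives 2.4 × 28 × 1/20 = 3.36 from the reservoir fund, for a payoff of 31.36.

31.36 thousand dollars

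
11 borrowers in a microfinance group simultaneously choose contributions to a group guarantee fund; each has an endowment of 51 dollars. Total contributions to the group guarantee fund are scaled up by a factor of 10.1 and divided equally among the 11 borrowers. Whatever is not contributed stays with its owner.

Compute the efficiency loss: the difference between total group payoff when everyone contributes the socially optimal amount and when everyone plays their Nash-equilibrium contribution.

Each contributed unit returns 10.1/11 = 0.9182 to its contributor — below 1 — so contributing 0 is dominant for every player. At the Nash equilibrium everyone keeps their 51, and the group total is 11 × 51 = 561.
Each contributed unit returns 10.100 to the group as a whole (0.9182 to each of 11 players), which exceeds 1, so the social optimum is full contribution: group total = 10.100 × 561 = 5666.10.
Efficiency loss = 5666.10 − 561 = 5105.10.

5105.10 dollars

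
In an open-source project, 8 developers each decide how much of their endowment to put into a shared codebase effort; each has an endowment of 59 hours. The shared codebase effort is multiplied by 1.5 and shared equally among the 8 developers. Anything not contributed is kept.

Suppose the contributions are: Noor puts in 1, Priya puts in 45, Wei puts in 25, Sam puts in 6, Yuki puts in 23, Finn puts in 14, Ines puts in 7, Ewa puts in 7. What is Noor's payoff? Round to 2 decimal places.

Total contributed: 1 + 45 + 25 + 6 + 23 + 14 + 7 + 7 = 128.
Each receives 1.5 × 128 / 8 = 24.00 from the shared codebase effort.
Noor keeps 59 − 1 = 58, so Noor's payoff is 58 + 24.00 = 82.00.

82.00 hours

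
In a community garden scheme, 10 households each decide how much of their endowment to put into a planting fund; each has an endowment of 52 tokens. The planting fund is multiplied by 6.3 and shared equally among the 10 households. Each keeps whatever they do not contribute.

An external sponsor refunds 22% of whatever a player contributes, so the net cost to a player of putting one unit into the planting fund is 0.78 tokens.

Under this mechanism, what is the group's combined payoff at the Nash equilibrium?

520.00 tokens

The effective private return is (6.3/10) / 0.78 = 0.8077, which is still under 1, so the mechanism doesn't change anyone's dominant strategy: zero contribution.
At the Nash equilibrium no one contributes; group total payoff = 10 × 52 = 520.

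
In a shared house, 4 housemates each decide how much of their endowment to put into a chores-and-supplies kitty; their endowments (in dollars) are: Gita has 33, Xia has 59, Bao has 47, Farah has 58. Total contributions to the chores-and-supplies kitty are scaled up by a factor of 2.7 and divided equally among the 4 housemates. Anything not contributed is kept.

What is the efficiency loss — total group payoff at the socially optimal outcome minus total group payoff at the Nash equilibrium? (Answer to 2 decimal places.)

The private return per contributed unit is 2.7/4 = 0.6750 < 1 for every player regardless of endowment, so the Nash equilibrium is zero contribution and the group total is Σ E_j = 33 + 59 + 47 + 58 = 197.
Each contributed unit returns 2.700 to the group, so the social optimum is full contribution by everyone: group total = 2.700 × 197 = 531.90.
Efficiency loss = (2.700 − 1) × 197 = 334.90.

334.90 dollars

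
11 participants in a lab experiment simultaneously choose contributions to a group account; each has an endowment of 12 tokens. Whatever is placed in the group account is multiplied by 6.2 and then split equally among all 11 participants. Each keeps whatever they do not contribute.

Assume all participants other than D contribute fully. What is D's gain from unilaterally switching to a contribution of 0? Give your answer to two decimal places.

Switching from a contribution of 12 to 0 lets D keep an extra 12 tokens, but lowers the group account by 12, which costs D their own share of that drop: 6.2/11 × 12 = 6.76.
Net gain = 12 − 6.76 = 5.24. The private return per contributed unit (0.5636) is below 1, so free-riding is indeed the best response regardless of what the others do.

5.24 tokens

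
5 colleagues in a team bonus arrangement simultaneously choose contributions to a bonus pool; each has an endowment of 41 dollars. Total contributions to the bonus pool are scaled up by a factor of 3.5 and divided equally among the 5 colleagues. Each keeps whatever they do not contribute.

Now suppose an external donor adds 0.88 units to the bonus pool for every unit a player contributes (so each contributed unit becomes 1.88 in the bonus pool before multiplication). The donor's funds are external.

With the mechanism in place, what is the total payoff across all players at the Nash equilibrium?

With the mechanism, a contributed unit returns 3.5 × 1.88 / 5 = 1.3160 per unit of net cost to the contributor — now above 1 — so contributing fully is weakly dominant for every player.
So the Nash equilibrium is full contribution by all 5; the group earns 3.5 × 1.88 × 205 = 1348.90.

1348.90 dollars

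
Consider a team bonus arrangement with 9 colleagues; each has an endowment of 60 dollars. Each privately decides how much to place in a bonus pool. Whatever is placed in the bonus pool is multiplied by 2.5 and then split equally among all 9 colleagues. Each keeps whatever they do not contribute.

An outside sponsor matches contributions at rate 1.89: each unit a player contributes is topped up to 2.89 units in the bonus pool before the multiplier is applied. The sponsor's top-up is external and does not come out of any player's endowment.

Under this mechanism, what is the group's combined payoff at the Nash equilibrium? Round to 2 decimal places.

With the mechanism, a contributed unit returns 2.5 × 2.89 / 9 = 0.8028 per unit of net cost — still below 1 — so contributing 0 remains dominant for every player.
Everyone keeps their endowment and the group total is 9 × 60 = 540.

540.00 dollars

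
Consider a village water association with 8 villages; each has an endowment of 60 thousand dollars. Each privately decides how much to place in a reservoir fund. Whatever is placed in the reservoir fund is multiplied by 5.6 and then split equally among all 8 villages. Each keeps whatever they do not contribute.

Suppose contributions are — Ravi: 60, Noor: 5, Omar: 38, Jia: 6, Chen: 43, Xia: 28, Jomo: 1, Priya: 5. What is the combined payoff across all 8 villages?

Total contributed: 60 + 5 + 38 + 6 + 43 + 28 + 1 + 5 = 186; total kept: 8 × 60 − 186 = 294.
The reservoir fund pays out 5.6 × 186 = 1041.60 in aggregate.
Group total = 294 + 1041.60 = 1335.60.

1335.60 thousand dollars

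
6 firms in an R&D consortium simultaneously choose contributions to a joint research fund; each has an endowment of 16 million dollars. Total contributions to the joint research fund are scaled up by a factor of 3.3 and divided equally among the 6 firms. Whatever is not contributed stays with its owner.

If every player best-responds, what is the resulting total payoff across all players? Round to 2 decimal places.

Each contributed unit returns 3.3/6 = 0.5500 to its contributor — below 1 — so contributing 0 is dominant for every player. At the Nash equilibrium everyone keeps their 16, and the group total is 6 × 16 = 96.

96.00 million dollars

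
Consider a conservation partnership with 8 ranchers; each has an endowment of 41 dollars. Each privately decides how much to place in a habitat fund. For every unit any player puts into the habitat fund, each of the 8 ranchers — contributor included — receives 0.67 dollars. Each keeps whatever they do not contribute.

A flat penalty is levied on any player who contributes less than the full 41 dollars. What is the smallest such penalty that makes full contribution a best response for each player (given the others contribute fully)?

Given the others contribute fully, the best deviation is to contribute 0 (any partial contribution still incurs the fine and gives up units whose private return 0.67 is below 1).
Deviating from 41 to 0 saves 41 dollars but forfeits the deviator's share of the drop in the habitat fund: 0.67 × 41 = 27.47.
So the deviation gain is 41 − 27.47 = 13.53, and the fine must be at least 13.53 dollars to wipe it out.

13.53 dollars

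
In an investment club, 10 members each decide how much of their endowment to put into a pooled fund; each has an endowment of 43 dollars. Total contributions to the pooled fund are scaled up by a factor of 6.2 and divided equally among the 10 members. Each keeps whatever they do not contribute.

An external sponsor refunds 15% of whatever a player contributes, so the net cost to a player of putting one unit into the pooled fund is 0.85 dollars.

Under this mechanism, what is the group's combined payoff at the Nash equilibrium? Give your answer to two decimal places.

Even with the mechanism, each unit contributed returns only (6.2/10) / 0.85 = 0.7294 per unit of net cost, so contributing nothing is still dominant.
Everyone keeps their endowment and the group total is 10 × 43 = 430.

430.00 dollars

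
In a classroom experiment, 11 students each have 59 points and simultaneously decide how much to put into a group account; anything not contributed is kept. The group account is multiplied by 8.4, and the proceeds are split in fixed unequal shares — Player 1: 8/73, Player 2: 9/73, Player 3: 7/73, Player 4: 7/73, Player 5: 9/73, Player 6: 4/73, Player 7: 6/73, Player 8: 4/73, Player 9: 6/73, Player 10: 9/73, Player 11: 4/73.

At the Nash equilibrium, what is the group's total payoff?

Player j's private return per contributed unit is 8.4 × (j's share). Contributing is weakly dominant for j when that share is at least 1/8.4 = 0.1190, and contributing 0 is dominant otherwise.
The shares above 0.1190 belong to Player 2, Player 5 and Player 10, contributing 59 each; the remaining 8 contribute 0. Total contributed: 177.
The group account pays out 8.4 × 177 = 1486.80 in total (split across the unequal shares, but the aggregate is all that matters for the group sum).
The 8 free-riders keep 59 each, adding 472. Group total = 472 + 1486.80 = 1958.80.

1958.80 points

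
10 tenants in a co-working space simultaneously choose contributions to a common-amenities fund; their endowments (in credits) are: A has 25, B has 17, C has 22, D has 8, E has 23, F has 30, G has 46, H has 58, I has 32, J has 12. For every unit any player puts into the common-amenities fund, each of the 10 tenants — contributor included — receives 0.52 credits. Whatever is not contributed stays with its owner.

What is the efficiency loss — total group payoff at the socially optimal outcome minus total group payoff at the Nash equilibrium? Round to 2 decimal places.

1146.60 credits

The private return per contributed unit is 0.52 < 1 for everyone, so the Nash equilibrium is zero contribution and the group total is Σ E_j = 25 + 17 + 22 + 8 + 23 + 30 + 46 + 58 + 32 + 12 = 273.
Each contributed unit returns 5.200 to the group, so the social optimum is full contribution by everyone: group total = 5.200 × 273 = 1419.60.
Efficiency loss = (5.200 − 1) × 273 = 1146.60.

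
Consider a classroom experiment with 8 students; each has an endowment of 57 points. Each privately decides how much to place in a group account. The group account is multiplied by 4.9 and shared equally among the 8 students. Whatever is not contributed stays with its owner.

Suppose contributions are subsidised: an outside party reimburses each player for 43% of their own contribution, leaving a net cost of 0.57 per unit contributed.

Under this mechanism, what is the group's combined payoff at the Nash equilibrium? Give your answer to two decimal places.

Under the mechanism each unit contributed yields (4.9/8) / 0.57 = 1.0746 back to its contributor per unit of net cost, which exceeds 1, making full contribution the dominant choice for everyone.
At the Nash equilibrium everyone contributes 57. Group total payoff = 8 × (57 × 0.43 + 4.9 × 57) = 2430.48.

2430.48 points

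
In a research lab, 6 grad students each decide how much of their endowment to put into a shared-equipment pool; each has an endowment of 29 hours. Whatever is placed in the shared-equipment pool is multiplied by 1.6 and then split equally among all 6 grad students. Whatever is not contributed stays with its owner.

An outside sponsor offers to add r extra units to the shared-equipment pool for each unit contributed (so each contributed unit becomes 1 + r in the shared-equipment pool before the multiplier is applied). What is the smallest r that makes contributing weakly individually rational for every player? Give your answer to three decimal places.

With matching at rate r, one contributed unit becomes (1 + r) in the shared-equipment pool and returns 1.6 × (1 + r) / 6 to the contributor.
Setting this equal to 1: 1 + r = 6/1.6 = 3.7500.
So the minimum matching rate is r = 3.7500 − 1 = 2.750.

2.750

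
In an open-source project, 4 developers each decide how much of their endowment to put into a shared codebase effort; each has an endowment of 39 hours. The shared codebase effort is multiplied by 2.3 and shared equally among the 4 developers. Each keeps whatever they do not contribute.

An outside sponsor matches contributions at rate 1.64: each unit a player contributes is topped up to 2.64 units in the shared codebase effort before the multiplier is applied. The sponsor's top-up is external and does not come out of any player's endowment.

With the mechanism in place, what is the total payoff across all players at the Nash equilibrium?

947.23 hours

The effective private return per unit is now 2.3 × 2.64 / 4 = 1.5180 > 1, so every player's dominant strategy flips to full contribution.
At the Nash equilibrium everyone contributes 39. Group total payoff = 2.3 × 2.64 × 156 = 947.23.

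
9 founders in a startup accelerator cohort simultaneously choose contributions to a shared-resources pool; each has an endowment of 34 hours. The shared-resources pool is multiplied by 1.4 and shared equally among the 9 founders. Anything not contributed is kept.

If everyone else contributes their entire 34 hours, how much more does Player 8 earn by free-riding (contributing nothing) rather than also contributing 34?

Switching from a contribution of 34 to 0 lets Player 8 keep an extra 34 hours, but lowers the shared-resources pool by 34, which costs Player 8 their own share of that drop: 1.4/9 × 34 = 5.29.
Net gain = 34 − 5.29 = 28.71. The private return per contributed unit (0.1556) is below 1, so free-riding is indeed the best response regardless of what the others do.

28.71 hours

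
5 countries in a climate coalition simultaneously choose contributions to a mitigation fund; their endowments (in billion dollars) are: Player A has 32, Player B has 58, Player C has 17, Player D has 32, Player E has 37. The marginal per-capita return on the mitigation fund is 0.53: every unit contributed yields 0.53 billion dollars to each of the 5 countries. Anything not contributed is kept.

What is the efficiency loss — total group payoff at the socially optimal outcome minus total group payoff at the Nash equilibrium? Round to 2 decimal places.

290.40 billion dollars

The private return per contributed unit is 0.53 < 1 for everyone, so the Nash equilibrium is zero contribution and the group total is Σ E_j = 32 + 58 + 17 + 32 + 37 = 176.
Each contributed unit returns 2.650 to the group, so the social optimum is full contribution by everyone: group total = 2.650 × 176 = 466.40.
Efficiency loss = (2.650 − 1) × 176 = 290.40.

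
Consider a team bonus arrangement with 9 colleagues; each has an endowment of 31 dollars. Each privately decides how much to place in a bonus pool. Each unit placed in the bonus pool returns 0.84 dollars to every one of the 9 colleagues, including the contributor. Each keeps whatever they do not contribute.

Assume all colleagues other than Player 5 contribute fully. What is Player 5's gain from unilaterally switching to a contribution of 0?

4.96 dollars

Switching from a contribution of 31 to 0 lets Player 5 keep an extra 31 dollars, but lowers the bonus pool by 31, which costs Player 5 their own share of that drop: 0.84 × 31 = 26.04.
Net gain = 31 − 26.04 = 4.96. The private return per contributed unit (0.84) is below 1, so free-riding is indeed the best response regardless of what the others do.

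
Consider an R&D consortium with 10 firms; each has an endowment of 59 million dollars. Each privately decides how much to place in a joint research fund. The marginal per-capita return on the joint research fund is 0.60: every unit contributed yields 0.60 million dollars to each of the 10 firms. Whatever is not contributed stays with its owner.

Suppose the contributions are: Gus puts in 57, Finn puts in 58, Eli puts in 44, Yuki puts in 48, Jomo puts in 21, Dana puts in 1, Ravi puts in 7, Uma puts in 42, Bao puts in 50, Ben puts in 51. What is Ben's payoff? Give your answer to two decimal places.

235.40 million dollars

Total contributed: 57 + 58 + 44 + 48 + 21 + 1 + 7 + 42 + 50 + 51 = 379.
Each receives 0.60 × 379 = 227.40 from the joint research fund.
Ben keeps 59 − 51 = 8, so Ben's payoff is 8 + 227.40 = 235.40.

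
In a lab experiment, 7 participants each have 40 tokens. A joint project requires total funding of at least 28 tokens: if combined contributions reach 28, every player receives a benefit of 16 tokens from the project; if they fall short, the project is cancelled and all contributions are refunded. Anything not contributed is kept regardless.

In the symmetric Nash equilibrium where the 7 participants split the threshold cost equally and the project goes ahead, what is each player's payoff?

Equal share of the threshold: 28/7 = 4.
At this profile no one gains by cutting their contribution: any cut drops the total below 28, the project is cancelled, contributions are refunded, and the deviator ends with 40, which is less than 40 − 4 + 16 = 52. Contributing more than 4 just wastes the excess. So contributing exactly 4 is a best response.
Each player's payoff: 40 − 4 + 16 = 52.

52 tokens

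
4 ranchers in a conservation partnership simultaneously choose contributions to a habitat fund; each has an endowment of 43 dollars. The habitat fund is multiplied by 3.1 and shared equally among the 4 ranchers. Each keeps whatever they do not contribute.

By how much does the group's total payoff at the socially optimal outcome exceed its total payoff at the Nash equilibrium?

361.20 dollars

Each contributed unit returns 3.1/4 = 0.7750 to its contributor — below 1 — so contributing 0 is dominant for every player. At the Nash equilibrium everyone keeps their 43, and the group total is 4 × 43 = 172.
Each contributed unit returns 3.100 to the group as a whole (0.7750 to each of 4 players), which exceeds 1, so the social optimum is full contribution: group total = 3.100 × 172 = 533.20.
Efficiency loss = 533.20 − 172 = 361.20.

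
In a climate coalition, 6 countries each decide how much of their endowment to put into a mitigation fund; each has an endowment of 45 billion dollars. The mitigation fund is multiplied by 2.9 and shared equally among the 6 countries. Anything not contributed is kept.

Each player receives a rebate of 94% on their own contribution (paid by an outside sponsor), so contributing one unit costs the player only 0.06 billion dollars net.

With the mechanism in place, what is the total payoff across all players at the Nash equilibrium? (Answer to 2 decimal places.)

With the mechanism, a contributed unit returns (2.9/6) / 0.06 = 8.0556 per unit of net cost to the contributor — now above 1 — so contributing fully is weakly dominant for every player.
So the Nash equilibrium is full contribution by all 6; the group earns 6 × (45 × 0.94 + 2.9 × 45) = 1036.80.

1036.80 billion dollars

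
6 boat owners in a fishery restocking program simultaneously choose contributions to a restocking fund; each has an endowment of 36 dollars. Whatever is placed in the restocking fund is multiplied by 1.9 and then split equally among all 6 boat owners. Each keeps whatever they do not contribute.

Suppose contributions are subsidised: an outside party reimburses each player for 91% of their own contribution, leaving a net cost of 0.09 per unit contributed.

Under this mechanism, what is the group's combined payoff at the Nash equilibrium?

606.96 dollars

The effective private return per unit is now (1.9/6) / 0.09 = 3.5185 > 1, so every player's dominant strategy flips to full contribution.
So the Nash equilibrium is full contribution by all 6; the group earns 6 × (36 × 0.91 + 1.9 × 36) = 606.96.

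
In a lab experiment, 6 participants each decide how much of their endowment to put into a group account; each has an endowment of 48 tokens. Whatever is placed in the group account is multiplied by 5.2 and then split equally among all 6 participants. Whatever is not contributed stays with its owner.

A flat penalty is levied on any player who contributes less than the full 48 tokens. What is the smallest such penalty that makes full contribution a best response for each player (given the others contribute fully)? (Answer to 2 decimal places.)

Given the others contribute fully, the best deviation is to contribute 0 (any partial contribution still incurs the fine and gives up units whose private return 0.8667 is below 1).
Deviating from 48 to 0 saves 48 tokens but forfeits the deviator's share of the drop in the group account: 5.2/6 × 48 = 41.60.
So the deviation gain is 48 − 41.60 = 6.40, and the fine must be at least 6.40 tokens to wipe it out.

6.40 tokens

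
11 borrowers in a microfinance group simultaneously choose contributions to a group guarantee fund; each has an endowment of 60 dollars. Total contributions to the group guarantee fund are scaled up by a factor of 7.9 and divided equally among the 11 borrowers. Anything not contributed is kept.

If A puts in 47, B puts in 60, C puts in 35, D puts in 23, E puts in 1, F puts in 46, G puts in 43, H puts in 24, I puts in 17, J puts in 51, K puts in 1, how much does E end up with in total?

Total contributed: 47 + 60 + 35 + 23 + 1 + 46 + 43 + 24 + 17 + 51 + 1 = 348.
Each receives 7.9 × 348 / 11 = 249.93 from the group guarantee fund.
E keeps 60 − 1 = 59, so E's payoff is 59 + 249.93 = 308.93.

308.93 dollars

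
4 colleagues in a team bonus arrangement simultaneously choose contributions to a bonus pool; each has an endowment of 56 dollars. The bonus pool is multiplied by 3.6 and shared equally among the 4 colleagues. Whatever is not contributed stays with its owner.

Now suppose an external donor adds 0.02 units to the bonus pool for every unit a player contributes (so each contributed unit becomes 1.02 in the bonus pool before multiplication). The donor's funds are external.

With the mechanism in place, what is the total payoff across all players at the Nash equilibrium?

224.00 dollars

The effective private return is 3.6 × 1.02 / 4 = 0.9180, which is still under 1, so the mechanism doesn't change anyone's dominant strategy: zero contribution.
Everyone keeps their endowment and the group total is 4 × 56 = 224.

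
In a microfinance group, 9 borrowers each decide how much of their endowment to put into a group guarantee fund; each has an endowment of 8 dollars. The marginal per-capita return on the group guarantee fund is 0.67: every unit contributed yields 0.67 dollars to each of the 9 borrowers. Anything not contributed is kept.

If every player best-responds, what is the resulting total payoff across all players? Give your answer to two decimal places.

72.00 dollars

The private return per contributed unit is 0.67 < 1, so contributing 0 is dominant for every player. At the Nash equilibrium everyone keeps their 8, and the group total is 9 × 8 = 72.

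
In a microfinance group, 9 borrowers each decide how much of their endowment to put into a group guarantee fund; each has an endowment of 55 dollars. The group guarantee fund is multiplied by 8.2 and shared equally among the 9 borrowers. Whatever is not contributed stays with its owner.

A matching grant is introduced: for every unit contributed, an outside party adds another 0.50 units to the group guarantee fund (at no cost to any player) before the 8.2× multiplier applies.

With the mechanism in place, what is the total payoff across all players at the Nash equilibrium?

With the mechanism, a contributed unit returns 8.2 × 1.50 / 9 = 1.3667 per unit of net cost to the contributor — now above 1 — so contributing fully is weakly dominant for every player.
So the Nash equilibrium is full contribution by all 9; the group earns 8.2 × 1.50 × 495 = 6088.50.

6088.50 dollars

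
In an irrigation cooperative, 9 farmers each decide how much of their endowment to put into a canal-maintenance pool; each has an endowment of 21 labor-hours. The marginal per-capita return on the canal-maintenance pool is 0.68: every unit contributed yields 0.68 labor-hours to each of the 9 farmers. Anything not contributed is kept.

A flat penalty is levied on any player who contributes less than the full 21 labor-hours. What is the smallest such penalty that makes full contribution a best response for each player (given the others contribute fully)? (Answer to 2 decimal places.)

Given the others contribute fully, the best deviation is to contribute 0 (any partial contribution still incurs the fine and gives up units whose private return 0.68 is below 1).
Deviating from 21 to 0 saves 21 labor-hours but forfeits the deviator's share of the drop in the canal-maintenance pool: 0.68 × 21 = 14.28.
So the deviation gain is 21 − 14.28 = 6.72, and the fine must be at least 6.72 labor-hours to wipe it out.

6.72 labor-hours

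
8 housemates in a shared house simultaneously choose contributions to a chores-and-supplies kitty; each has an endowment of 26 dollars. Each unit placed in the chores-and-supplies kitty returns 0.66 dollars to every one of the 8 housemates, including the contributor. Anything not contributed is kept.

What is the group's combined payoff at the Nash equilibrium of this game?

The private return per contributed unit is 0.66 < 1, so contributing 0 is dominant for every player. At the Nash equilibrium everyone keeps their 26, and the group total is 8 × 26 = 208.

208.00 dollars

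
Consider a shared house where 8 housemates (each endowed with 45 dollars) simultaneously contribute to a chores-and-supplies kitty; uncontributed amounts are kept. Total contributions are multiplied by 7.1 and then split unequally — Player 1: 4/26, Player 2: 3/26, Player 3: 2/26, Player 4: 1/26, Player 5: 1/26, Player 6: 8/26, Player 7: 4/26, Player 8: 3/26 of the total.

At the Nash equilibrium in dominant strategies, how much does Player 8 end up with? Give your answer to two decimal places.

155.60 dollars

Player j's private return per contributed unit is 7.1 × (j's share). Contributing is weakly dominant for j when that share is at least 1/7.1 = 0.1408, and contributing 0 is dominant otherwise.
Player 1, Player 6 and Player 7 clear that bar, contributing 45 each; the remaining 5 contribute 0. Total contributed: 135.
Player 8 keeps 45 and receives 7.1 × 135 × 3/26 = 110.60 from the chores-and-supplies kitty, for a payoff of 155.60.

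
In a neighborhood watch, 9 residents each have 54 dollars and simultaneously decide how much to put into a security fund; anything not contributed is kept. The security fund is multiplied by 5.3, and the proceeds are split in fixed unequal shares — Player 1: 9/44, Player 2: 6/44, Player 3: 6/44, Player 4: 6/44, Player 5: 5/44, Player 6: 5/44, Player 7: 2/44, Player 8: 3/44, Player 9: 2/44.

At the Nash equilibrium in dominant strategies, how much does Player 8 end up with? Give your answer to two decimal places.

73.51 dollars

For player j, contributing a unit is worthwhile iff 5.3 × (j's share) ≥ 1, i.e. iff j's share is at least 0.1887.
Only Player 1 (9/44) clears that bar, contributing 54; the remaining 8 contribute 0. Total contributed: 54.
Player 8 keeps 54 and receives 5.3 × 54 × 3/44 = 19.51 from the security fund, for a payoff of 73.51.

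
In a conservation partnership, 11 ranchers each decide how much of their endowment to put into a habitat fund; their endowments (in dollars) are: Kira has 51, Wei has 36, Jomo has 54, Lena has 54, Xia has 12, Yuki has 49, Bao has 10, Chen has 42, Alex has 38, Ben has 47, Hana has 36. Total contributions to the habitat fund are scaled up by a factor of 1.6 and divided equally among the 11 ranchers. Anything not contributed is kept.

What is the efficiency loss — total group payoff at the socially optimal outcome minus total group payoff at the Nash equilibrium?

The private return per contributed unit is 1.6/11 = 0.1455 < 1 for every player regardless of endowment, so the Nash equilibrium is zero contribution and the group total is Σ E_j = 51 + 36 + 54 + 54 + 12 + 49 + 10 + 42 + 38 + 47 + 36 = 429.
Each contributed unit returns 1.600 to the group, so the social optimum is full contribution by everyone: group total = 1.600 × 429 = 686.40.
Efficiency loss = (1.600 − 1) × 429 = 257.40.

257.40 dollars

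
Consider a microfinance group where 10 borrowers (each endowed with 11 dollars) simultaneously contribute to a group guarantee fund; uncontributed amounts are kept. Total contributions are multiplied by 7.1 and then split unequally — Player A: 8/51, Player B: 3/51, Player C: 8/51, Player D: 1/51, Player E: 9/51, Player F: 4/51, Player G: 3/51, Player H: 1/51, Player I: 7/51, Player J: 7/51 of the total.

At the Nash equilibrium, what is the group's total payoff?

A player with share s gets back 7.1·s per unit contributed, so full contribution is dominant for anyone with s > 1/7.1 = 0.1408 and zero contribution is dominant for anyone below.
The shares above 0.1408 belong to Player A, Player C and Player E, contributing 11 each; the remaining 7 contribute 0. Total contributed: 33.
The group guarantee fund pays out 7.1 × 33 = 234.30 in total (split across the unequal shares, but the aggregate is all that matters for the group sum).
The 7 free-riders keep 11 each, adding 77. Group total = 77 + 234.30 = 311.30.

311.30 dollars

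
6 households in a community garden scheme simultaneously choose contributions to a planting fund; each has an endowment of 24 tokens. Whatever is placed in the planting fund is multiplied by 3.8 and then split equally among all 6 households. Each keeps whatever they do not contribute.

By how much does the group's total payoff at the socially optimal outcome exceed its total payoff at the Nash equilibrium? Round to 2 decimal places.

403.20 tokens

Each contributed unit returns 3.8/6 = 0.6333 to its contributor — below 1 — so contributing 0 is dominant for every player. At the Nash equilibrium everyone keeps their 24, and the group total is 6 × 24 = 144.
Each contributed unit returns 3.800 to the group as a whole (0.6333 to each of 6 players), which exceeds 1, so the social optimum is full contribution: group total = 3.800 × 144 = 547.20.
Efficiency loss = 547.20 − 144 = 403.20.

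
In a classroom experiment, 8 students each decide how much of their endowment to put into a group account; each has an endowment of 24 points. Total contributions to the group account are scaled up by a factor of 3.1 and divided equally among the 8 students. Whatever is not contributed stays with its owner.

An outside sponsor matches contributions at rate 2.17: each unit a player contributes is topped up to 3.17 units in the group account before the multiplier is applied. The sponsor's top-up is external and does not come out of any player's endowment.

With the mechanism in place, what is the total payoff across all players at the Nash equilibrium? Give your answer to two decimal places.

1886.78 points

With the mechanism, a contributed unit returns 3.1 × 3.17 / 8 = 1.2284 per unit of net cost to the contributor — now above 1 — so contributing fully is weakly dominant for every player.
So the Nash equilibrium is full contribution by all 8; the group earns 3.1 × 3.17 × 192 = 1886.78.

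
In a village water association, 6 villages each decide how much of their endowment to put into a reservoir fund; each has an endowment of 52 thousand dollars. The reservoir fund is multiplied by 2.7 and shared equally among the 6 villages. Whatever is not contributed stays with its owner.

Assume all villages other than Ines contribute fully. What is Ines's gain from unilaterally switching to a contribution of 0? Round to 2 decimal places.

28.60 thousand dollars

Switching from a contribution of 52 to 0 lets Ines keep an extra 52 thousand dollars, but lowers the reservoir fund by 52, which costs Ines their own share of that drop: 2.7/6 × 52 = 23.40.
Net gain = 52 − 23.40 = 28.60. The private return per contributed unit (0.4500) is below 1, so free-riding is indeed the best response regardless of what the others do.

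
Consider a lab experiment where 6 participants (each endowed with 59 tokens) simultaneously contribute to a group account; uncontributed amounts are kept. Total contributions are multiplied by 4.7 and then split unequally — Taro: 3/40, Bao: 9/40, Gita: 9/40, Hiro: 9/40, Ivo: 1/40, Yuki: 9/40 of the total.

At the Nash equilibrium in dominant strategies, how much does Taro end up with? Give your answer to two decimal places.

142.19 tokens

Player j's private return per contributed unit is 4.7 × (j's share). Contributing is weakly dominant for j when that share is at least 1/4.7 = 0.2128, and contributing 0 is dominant otherwise.
Bao, Gita, Hiro and Yuki are above the threshold, contributing 59 each; the remaining 2 contribute 0. Total contributed: 236.
Taro keeps 59 and receives 4.7 × 236 × 3/40 = 83.19 from the group account, for a payoff of 142.19.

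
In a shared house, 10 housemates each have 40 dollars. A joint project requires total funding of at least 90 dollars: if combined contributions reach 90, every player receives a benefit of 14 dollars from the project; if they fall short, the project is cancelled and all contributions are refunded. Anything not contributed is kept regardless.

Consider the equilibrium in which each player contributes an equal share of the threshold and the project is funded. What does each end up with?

Equal share of the threshold: 90/10 = 9.
At this profile no one gains by cutting their contribution: any cut drops the total below 90, the project is cancelled, contributions are refunded, and the deviator ends with 40, which is less than 40 − 9 + 14 = 45. Contributing more than 9 just wastes the excess. So contributing exactly 9 is a best response.
Each player's payoff: 40 − 9 + 14 = 45.

45 dollars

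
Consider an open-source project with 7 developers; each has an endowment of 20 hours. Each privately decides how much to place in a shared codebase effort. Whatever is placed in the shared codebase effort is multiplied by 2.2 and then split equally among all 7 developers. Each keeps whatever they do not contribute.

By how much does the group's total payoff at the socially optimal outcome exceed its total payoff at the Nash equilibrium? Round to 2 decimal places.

Each contributed unit returns 2.2/7 = 0.3143 to its contributor — below 1 — so contributing 0 is dominant for every player. At the Nash equilibrium everyone keeps their 20, and the group total is 7 × 20 = 140.
Each contributed unit returns 2.200 to the group as a whole (0.3143 to each of 7 players), which exceeds 1, so the social optimum is full contribution: group total = 2.200 × 140 = 308.00.
Efficiency loss = 308.00 − 140 = 168.00.

168.00 hours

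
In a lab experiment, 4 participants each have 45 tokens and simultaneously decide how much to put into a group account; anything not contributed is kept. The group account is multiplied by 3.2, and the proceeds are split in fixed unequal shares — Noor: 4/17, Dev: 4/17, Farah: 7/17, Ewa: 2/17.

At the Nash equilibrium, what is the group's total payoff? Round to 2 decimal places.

Player j's private return per contributed unit is 3.2 × (j's share). Contributing is weakly dominant for j when that share is at least 1/3.2 = 0.3125, and contributing 0 is dominant otherwise.
Only Farah (7/17) clears that bar, contributing 45; the remaining 3 contribute 0. Total contributed: 45.
The group account pays out 3.2 × 45 = 144.00 in total (split across the unequal shares, but the aggregate is all that matters for the group sum).
The 3 free-riders keep 45 each, adding 135. Group total = 135 + 144.00 = 279.00.

279.00 tokens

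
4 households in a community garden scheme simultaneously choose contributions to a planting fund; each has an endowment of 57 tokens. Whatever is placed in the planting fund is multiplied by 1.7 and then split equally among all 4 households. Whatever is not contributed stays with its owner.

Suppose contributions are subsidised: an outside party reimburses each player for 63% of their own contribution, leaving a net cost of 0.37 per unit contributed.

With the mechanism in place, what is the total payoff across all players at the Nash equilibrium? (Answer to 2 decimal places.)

531.24 tokens

The effective private return per unit is now (1.7/4) / 0.37 = 1.1486 > 1, so every player's dominant strategy flips to full contribution.
So the Nash equilibrium is full contribution by all 4; the group earns 4 × (57 × 0.63 + 1.7 × 57) = 531.24.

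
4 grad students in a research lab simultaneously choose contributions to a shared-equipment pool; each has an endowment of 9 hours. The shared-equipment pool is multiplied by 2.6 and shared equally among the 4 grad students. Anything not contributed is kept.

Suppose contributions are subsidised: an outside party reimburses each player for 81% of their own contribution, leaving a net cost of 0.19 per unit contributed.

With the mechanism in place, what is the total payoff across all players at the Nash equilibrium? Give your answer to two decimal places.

Under the mechanism each unit contributed yields (2.6/4) / 0.19 = 3.4211 back to its contributor per unit of net cost, which exceeds 1, making full contribution the dominant choice for everyone.
At the Nash equilibrium everyone contributes 9. Group total payoff = 4 × (9 × 0.81 + 2.6 × 9) = 122.76.

122.76 hours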